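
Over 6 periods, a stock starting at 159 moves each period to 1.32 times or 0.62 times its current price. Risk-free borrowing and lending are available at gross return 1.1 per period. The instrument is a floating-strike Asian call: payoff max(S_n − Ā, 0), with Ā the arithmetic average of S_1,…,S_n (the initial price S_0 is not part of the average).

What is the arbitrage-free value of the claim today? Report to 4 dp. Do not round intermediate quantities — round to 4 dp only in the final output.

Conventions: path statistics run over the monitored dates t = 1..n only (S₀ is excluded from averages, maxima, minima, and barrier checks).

price = 42.3226

No-arbitrage gives p* = (R−d)/(u−d) = 0.6857: enumerate every path, weight its payoff by its p*-probability, and discount by R^6.
Enumerate all 2^6 = 64 price paths (U = up ×1.32, D = down ×0.62); each path with k up-moves has probability p*^k·(1−p*)^(6−k).
DDDDDD: Ā=40.7810, payoff=0.0000, prob=0.000964
UDDDDD: Ā=86.8240, payoff=0.0000, prob=0.002103
DUDDDD: Ā=68.2740, payoff=0.0000, prob=0.002103
UUDDDD: Ā=145.3576, payoff=0.0000, prob=0.004588
DDUDDD: Ā=56.7730, payoff=0.0000, prob=0.002103
UDUDDD: Ā=120.8716, payoff=0.0000, prob=0.004588
DUUDDD: Ā=102.3216, payoff=0.0000, prob=0.004588
UUUDDD: Ā=217.8460, payoff=0.0000, prob=0.010009
DDDUDD: Ā=49.6424, payoff=0.0000, prob=0.002103
UDDUDD: Ā=105.6903, payoff=0.0000, prob=0.004588
DUDUDD: Ā=87.1403, payoff=0.0000, prob=0.004588
UUDUDD: Ā=185.5244, payoff=0.0000, prob=0.010009
DDUUDD: Ā=75.6393, payoff=0.0000, prob=0.004588
UDUUDD: Ā=161.0384, payoff=0.0000, prob=0.010009
DUUUDD: Ā=142.4884, payoff=0.0000, prob=0.010009
UUUUDD: Ā=303.3625, payoff=0.0000, prob=0.021838
DDDDUD: Ā=45.2214, payoff=0.0000, prob=0.002103
UDDDUD: Ā=96.2779, payoff=0.0000, prob=0.004588
DUDDUD: Ā=77.7279, payoff=0.0000, prob=0.004588
UUDDUD: Ā=165.4851, payoff=0.0000, prob=0.010009
DDUDUD: Ā=66.2269, payoff=0.0000, prob=0.004588
UDUDUD: Ā=140.9991, payoff=0.0000, prob=0.010009
DUUDUD: Ā=122.4491, payoff=0.0000, prob=0.010009
UUUDUD: Ā=260.6981, payoff=0.0000, prob=0.021838
DDDUUD: Ā=59.0962, payoff=0.0000, prob=0.004588
UDDUUD: Ā=125.8178, payoff=0.0000, prob=0.010009
DUDUUD: Ā=107.2678, payoff=0.0000, prob=0.010009
UUDUUD: Ā=228.3766, payoff=0.0000, prob=0.021838
DDUUUD: Ā=95.7668, payoff=0.0000, prob=0.010009
UDUUUD: Ā=203.8906, payoff=0.0000, prob=0.021838
DUUUUD: Ā=185.3406, payoff=0.2159, prob=0.021838
UUUUUD: Ā=394.5961, payoff=0.4598, prob=0.047648
DDDDDU: Ā=42.4804, payoff=0.0000, prob=0.002103
UDDDDU: Ā=90.4422, payoff=0.0000, prob=0.004588
DUDDDU: Ā=71.8922, payoff=0.0000, prob=0.004588
UUDDDU: Ā=153.0607, payoff=0.0000, prob=0.010009
DDUDDU: Ā=60.3912, payoff=0.0000, prob=0.004588
UDUDDU: Ā=128.5747, payoff=0.0000, prob=0.010009
DUUDDU: Ā=110.0247, payoff=0.0000, prob=0.010009
UUUDDU: Ā=234.2462, payoff=0.0000, prob=0.021838
DDDUDU: Ā=53.2605, payoff=0.0000, prob=0.004588
UDDUDU: Ā=113.3934, payoff=0.0000, prob=0.010009
DUDUDU: Ā=94.8434, payoff=0.0000, prob=0.010009
UUDUDU: Ā=201.9246, payoff=0.0000, prob=0.021838
DDUUDU: Ā=83.3424, payoff=3.8129, prob=0.010009
UDUUDU: Ā=177.4386, payoff=8.1179, prob=0.021838
DUUUDU: Ā=158.8886, payoff=26.6679, prob=0.021838
UUUUDU: Ā=338.2791, payoff=56.7768, prob=0.047648
DDDDUU: Ā=48.8395, payoff=0.0000, prob=0.004588
UDDDUU: Ā=103.9810, payoff=0.0000, prob=0.010009
DUDDUU: Ā=85.4310, payoff=1.7244, prob=0.010009
UUDDUU: Ā=181.8853, payoff=3.6712, prob=0.021838
DDUDUU: Ā=73.9300, payoff=13.2254, prob=0.010009
UDUDUU: Ā=157.3993, payoff=28.1572, prob=0.021838
DUUDUU: Ā=138.8493, payoff=46.7072, prob=0.021838
UUUDUU: Ā=295.6146, payoff=99.4412, prob=0.047648
DDDUUU: Ā=66.7994, payoff=20.3560, prob=0.010009
UDDUUU: Ā=142.2180, payoff=43.3385, prob=0.021838
DUDUUU: Ā=123.6680, payoff=61.8885, prob=0.021838
UUDUUU: Ā=263.2931, payoff=131.7627, prob=0.047648
DDUUUU: Ā=112.1670, payoff=73.3895, prob=0.021838
UDUUUU: Ā=238.8071, payoff=156.2487, prob=0.047648
DUUUUU: Ā=220.2571, payoff=174.7987, prob=0.047648
UUUUUU: Ā=468.9345, payoff=372.1521, prob=0.103958
Price = Σ prob·payoff / R^6 = 74.977119 / 1.771561 = 42.3226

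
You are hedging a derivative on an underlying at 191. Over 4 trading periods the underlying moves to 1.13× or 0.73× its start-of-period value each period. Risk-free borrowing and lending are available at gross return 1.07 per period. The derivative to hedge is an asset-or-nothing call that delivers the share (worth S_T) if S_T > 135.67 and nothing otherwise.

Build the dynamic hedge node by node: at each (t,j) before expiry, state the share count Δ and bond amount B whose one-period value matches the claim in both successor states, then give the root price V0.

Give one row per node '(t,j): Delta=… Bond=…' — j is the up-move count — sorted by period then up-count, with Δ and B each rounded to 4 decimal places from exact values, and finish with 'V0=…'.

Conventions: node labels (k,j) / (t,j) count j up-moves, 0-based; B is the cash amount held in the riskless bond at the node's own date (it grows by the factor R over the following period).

Since d<R<u, set p* = (R−d)/(u−d) = 0.8500; price each node as the discounted p*-expectation of its children.
Terminal payoffs: V(4,0)=0.0000, V(4,1)=0.0000, V(4,2)=0.0000, V(4,3)=201.1831, V(4,4)=311.4205
  t=3,j=0: stock 74.3022 → up 83.9615 (V=0.0000), down 54.2406 (V=0.0000). Price 0.0000; hedge Δ=0.0000, bond B=0.0000.
  t=3,j=1: stock 115.0158 → up 129.9679 (V=0.0000), down 83.9615 (V=0.0000). Price 0.0000; hedge Δ=0.0000, bond B=0.0000.
  t=3,j=2: stock 178.0382 → up 201.1831 (V=201.1831), down 129.9679 (V=0.0000). Price 159.8184; hedge Δ=2.8250, bond B=-343.1394.
  t=3,j=3: stock 275.5933 → up 311.4205 (V=311.4205), down 201.1831 (V=201.1831). Price 275.5933; hedge Δ=1.0000, bond B=0.0000.
  t=2,j=0: stock 101.7839 → up 115.0158 (V=0.0000), down 74.3022 (V=0.0000). Price 0.0000; hedge Δ=0.0000, bond B=0.0000.
  t=2,j=1: stock 157.5559 → up 178.0382 (V=159.8184), down 115.0158 (V=0.0000). Price 126.9585; hedge Δ=2.5359, bond B=-272.5874.
  t=2,j=2: stock 243.8879 → up 275.5933 (V=275.5933), down 178.0382 (V=159.8184). Price 241.3337; hedge Δ=1.1868, bond B=-48.1037.
  t=1,j=0: stock 139.4300 → up 157.5559 (V=126.9585), down 101.7839 (V=0.0000). Price 100.8549; hedge Δ=2.2764, bond B=-216.5414.
  t=1,j=1: stock 215.8300 → up 243.8879 (V=241.3337), down 157.5559 (V=126.9585). Price 209.5116; hedge Δ=1.3248, bond B=-76.4264.
  t=0,j=0: stock 191.0000 → up 215.8300 (V=209.5116), down 139.4300 (V=100.8549). Price 180.5730; hedge Δ=1.4222, bond B=-91.0688.
Sanity check at the root: Δ(0,0)·S0 + B(0,0) reproduces V0 = 180.5730.

(0,0): Delta=1.4222 Bond=-91.0688
(1,0): Delta=2.2764 Bond=-216.5414
(1,1): Delta=1.3248 Bond=-76.4264
(2,0): Delta=0.0000 Bond=0.0000
(2,1): Delta=2.5359 Bond=-272.5874
(2,2): Delta=1.1868 Bond=-48.1037
(3,0): Delta=0.0000 Bond=0.0000
(3,1): Delta=0.0000 Bond=0.0000
(3,2): Delta=2.8250 Bond=-343.1394
(3,3): Delta=1.0000 Bond=0.0000
V0=180.5730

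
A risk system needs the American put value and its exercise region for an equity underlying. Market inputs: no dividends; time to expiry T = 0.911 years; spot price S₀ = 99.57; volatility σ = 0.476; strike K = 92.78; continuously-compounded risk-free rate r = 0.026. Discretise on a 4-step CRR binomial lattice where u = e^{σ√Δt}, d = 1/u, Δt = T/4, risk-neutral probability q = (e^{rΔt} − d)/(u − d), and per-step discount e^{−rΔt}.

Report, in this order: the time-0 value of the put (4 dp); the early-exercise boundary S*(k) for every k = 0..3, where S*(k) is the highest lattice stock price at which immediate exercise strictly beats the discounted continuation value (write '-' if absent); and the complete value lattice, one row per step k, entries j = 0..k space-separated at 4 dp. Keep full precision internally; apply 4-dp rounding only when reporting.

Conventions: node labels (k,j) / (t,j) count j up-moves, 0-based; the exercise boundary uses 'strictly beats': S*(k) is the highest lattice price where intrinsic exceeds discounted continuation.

Δt=0.22775, u=1.25503, d=0.79679, q=0.45641, disc=e^(-rΔt)=0.99410
k=4 terminal: V=max(K-S,0) → 52.6465 29.5653 0.0000 0.0000 0.0000
k=3: j=0 S=50.3689 intr=42.4111 cont=41.8633 V=42.4111[EX]; j=1 S=79.3365 intr=13.4435 cont=15.9764 V=15.9764[hold]; j=2 S=124.9637 intr=0.0000 cont=0.0000 V=0.0000[hold]; j=3 S=196.8314 intr=0.0000 cont=0.0000 V=0.0000[hold]  S*(3)=50.3689
k=2: j=0 S=63.2147 intr=29.5653 cont=30.1668 V=30.1668[hold]; j=1 S=99.5700 intr=0.0000 cont=8.6333 V=8.6333[hold]; j=2 S=156.8336 intr=0.0000 cont=0.0000 V=0.0000[hold]  S*(2)=-
k=1: j=0 S=79.3365 intr=13.4435 cont=20.2186 V=20.2186[hold]; j=1 S=124.9637 intr=0.0000 cont=4.6653 V=4.6653[hold]  S*(1)=-
k=0: j=0 S=99.5700 intr=0.0000 cont=13.0424 V=13.0424[hold]  S*(0)=-

price = 13.0424
boundary = - - - 50.3689
tree:
13.0424
20.2186 4.6653
30.1668 8.6333 0.0000
42.4111 15.9764 0.0000 0.0000
52.6465 29.5653 0.0000 0.0000 0.0000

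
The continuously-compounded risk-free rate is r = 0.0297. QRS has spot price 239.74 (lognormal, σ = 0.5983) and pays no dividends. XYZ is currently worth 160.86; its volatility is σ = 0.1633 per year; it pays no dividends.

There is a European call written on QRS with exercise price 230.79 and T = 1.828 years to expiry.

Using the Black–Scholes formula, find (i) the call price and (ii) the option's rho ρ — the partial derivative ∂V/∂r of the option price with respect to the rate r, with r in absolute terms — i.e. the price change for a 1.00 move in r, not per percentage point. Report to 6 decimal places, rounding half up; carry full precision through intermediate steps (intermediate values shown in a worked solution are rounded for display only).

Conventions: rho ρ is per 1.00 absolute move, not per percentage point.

price = 83.003514
ρ = 154.157408

σ√T = 0.5983·√1.828 = 0.808923
d₁ = (ln(S/K) + (r+σ²/2)T) / (σ√T) = (ln(239.74/230.79) + (0.0297+0.5983²/2)·1.828) / 0.808923 = (0.038047 + 0.381470) / 0.808923 = 0.518611
d₂ = d₁ − σ√T = 0.518611 − 0.808923 = -0.290312
e^{−rT} = 0.947156
N(d₁) = 0.697984,  N(d₂) = 0.385789
Call price V = S·N(d₁) − K·e^{−rT}·N(d₂) = 167.334700 − 84.331186 = 83.003514
ρ = K·T·e^{−rT}·N(d₂) = 154.157408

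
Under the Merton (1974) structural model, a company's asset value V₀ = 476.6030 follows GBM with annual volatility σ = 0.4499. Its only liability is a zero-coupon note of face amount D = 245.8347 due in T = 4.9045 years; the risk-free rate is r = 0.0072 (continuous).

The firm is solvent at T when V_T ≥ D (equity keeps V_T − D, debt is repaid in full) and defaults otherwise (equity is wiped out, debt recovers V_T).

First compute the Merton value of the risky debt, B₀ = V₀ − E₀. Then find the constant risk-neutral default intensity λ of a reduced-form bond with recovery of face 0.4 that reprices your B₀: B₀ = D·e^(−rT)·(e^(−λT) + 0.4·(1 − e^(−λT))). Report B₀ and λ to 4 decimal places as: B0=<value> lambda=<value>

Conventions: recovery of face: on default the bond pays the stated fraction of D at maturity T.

B0=192.6420 lambda=0.0767

Equity is a call on the firm's assets struck at D = 245.8347:
d₁ = [ln(V₀/D) + (r + σ²/2)T] / (σ√T)
   = [ln(476.6030/245.8347) + (0.0072 + 0.5·0.4499²)·4.9045] / (0.4499·√4.9045)
   = [0.662025 + 0.531672] / 0.996353 = 1.198066
d₂ = d₁ − σ√T = 1.198066 − 0.996353 = 0.201713
N(d₁) = 0.884554,  N(d₂) = 0.579929,  e^(−rT) = 0.965304
E₀ = V₀·N(d₁) − D·e^(−rT)·N(d₂)
   = 476.6030·0.884554 − 245.8347·0.965304·0.579929 = 283.961021
B₀ = V₀ − E₀ = 476.6030 − 283.961021 = 192.641979
e^(−λT) = (B₀·e^(rT)/D − 0.4)/(1 − 0.4) = (192.6420·1.035943/245.8347 − 0.4)/0.6 = 0.68631691
λ = −ln(0.68631691)/4.9045 = 0.076749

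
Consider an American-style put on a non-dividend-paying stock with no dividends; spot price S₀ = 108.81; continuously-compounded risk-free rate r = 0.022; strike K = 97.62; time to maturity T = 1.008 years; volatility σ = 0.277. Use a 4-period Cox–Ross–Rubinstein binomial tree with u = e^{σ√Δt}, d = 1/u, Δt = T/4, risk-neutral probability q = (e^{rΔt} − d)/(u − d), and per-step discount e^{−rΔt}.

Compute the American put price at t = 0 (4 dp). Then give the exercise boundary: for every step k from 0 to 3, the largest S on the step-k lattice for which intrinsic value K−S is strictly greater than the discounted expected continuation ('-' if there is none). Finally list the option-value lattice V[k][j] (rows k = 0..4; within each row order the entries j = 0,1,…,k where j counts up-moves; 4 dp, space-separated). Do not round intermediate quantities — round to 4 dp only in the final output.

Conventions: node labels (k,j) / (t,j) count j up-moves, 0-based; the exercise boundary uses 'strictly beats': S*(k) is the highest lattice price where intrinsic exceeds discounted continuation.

price = 6.4355
boundary = - - - 71.6967
tree:
6.4355
10.6453 2.0430
17.0326 3.9907 0.0000
25.9233 7.7954 0.0000 0.0000
35.2308 15.2272 0.0000 0.0000 0.0000

Δt=0.25200, u=1.14918, d=0.87018, q=0.48522, disc=e^(-rΔt)=0.99447
k=4 terminal: V=max(K-S,0) → 35.2308 15.2272 0.0000 0.0000 0.0000
k=3: j=0 S=71.6967 intr=25.9233 cont=25.3836 V=25.9233[EX]; j=1 S=94.6845 intr=2.9355 cont=7.7954 V=7.7954[hold]; j=2 S=125.0428 intr=0.0000 cont=0.0000 V=0.0000[hold]; j=3 S=165.1348 intr=0.0000 cont=0.0000 V=0.0000[hold]  S*(3)=71.6967
k=2: j=0 S=82.3928 intr=15.2272 cont=17.0326 V=17.0326[hold]; j=1 S=108.8100 intr=0.0000 cont=3.9907 V=3.9907[hold]; j=2 S=143.6973 intr=0.0000 cont=0.0000 V=0.0000[hold]  S*(2)=-
k=1: j=0 S=94.6845 intr=2.9355 cont=10.6453 V=10.6453[hold]; j=1 S=125.0428 intr=0.0000 cont=2.0430 V=2.0430[hold]  S*(1)=-
k=0: j=0 S=108.8100 intr=0.0000 cont=6.4355 V=6.4355[hold]  S*(0)=-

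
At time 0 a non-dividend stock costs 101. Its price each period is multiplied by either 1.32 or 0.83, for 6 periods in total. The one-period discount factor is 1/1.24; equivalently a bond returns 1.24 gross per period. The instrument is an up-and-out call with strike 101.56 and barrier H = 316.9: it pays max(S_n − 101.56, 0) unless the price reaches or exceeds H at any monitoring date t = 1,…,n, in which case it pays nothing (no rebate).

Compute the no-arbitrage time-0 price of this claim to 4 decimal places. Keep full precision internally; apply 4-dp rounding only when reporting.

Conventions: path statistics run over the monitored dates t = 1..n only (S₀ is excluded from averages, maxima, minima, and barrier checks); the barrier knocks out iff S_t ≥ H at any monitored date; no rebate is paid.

price = 6.3517

Set p* = 0.8367 (from d < R < u); the path-dependent value is the discounted p*-expectation over all price paths.
Enumerate all 2^6 = 64 price paths (U = up ×1.32, D = down ×0.83); each path with k up-moves has probability p*^k·(1−p*)^(6−k).
DDDDDD: M=83.8300, payoff=0.0000, prob=0.000019
UDDDDD: M=133.3200, payoff=0.0000, prob=0.000097
DUDDDD: M=110.6556, payoff=0.0000, prob=0.000097
UUDDDD: M=175.9824, payoff=0.0000, prob=0.000497
DDUDDD: M=91.8441, payoff=0.0000, prob=0.000097
UDUDDD: M=146.0654, payoff=0.0000, prob=0.000497
DUUDDD: M=146.0654, payoff=0.0000, prob=0.000497
UUUDDD: M=232.2968, payoff=31.2643, prob=0.002549
DDDUDD: M=83.8300, payoff=0.0000, prob=0.000097
UDDUDD: M=133.3200, payoff=0.0000, prob=0.000497
DUDUDD: M=121.2343, payoff=0.0000, prob=0.000497
UUDUDD: M=192.8063, payoff=31.2643, prob=0.002549
DDUUDD: M=121.2343, payoff=0.0000, prob=0.000497
UDUUDD: M=192.8063, payoff=31.2643, prob=0.002549
DUUUDD: M=192.8063, payoff=31.2643, prob=0.002549
UUUUDD: M=306.6317, payoff=109.6786, prob=0.013066
DDDDUD: M=83.8300, payoff=0.0000, prob=0.000097
UDDDUD: M=133.3200, payoff=0.0000, prob=0.000497
DUDDUD: M=110.6556, payoff=0.0000, prob=0.000497
UUDDUD: M=175.9824, payoff=31.2643, prob=0.002549
DDUDUD: M=100.6244, payoff=0.0000, prob=0.000497
UDUDUD: M=160.0292, payoff=31.2643, prob=0.002549
DUUDUD: M=160.0292, payoff=31.2643, prob=0.002549
UUUDUD: M=254.5043, payoff=109.6786, prob=0.013066
DDDUUD: M=100.6244, payoff=0.0000, prob=0.000497
UDDUUD: M=160.0292, payoff=31.2643, prob=0.002549
DUDUUD: M=160.0292, payoff=31.2643, prob=0.002549
UUDUUD: M=254.5043, payoff=109.6786, prob=0.013066
DDUUUD: M=160.0292, payoff=31.2643, prob=0.002549
UDUUUD: M=254.5043, payoff=109.6786, prob=0.013066
DUUUUD: M=254.5043, payoff=109.6786, prob=0.013066
UUUUUD: M=404.7539, payoff=0.0000, prob=0.066963
DDDDDU: M=83.8300, payoff=0.0000, prob=0.000097
UDDDDU: M=133.3200, payoff=0.0000, prob=0.000497
DUDDDU: M=110.6556, payoff=0.0000, prob=0.000497
UUDDDU: M=175.9824, payoff=31.2643, prob=0.002549
DDUDDU: M=91.8441, payoff=0.0000, prob=0.000497
UDUDDU: M=146.0654, payoff=31.2643, prob=0.002549
DUUDDU: M=146.0654, payoff=31.2643, prob=0.002549
UUUDDU: M=232.2968, payoff=109.6786, prob=0.013066
DDDUDU: M=83.8300, payoff=0.0000, prob=0.000497
UDDUDU: M=133.3200, payoff=31.2643, prob=0.002549
DUDUDU: M=132.8243, payoff=31.2643, prob=0.002549
UUDUDU: M=211.2386, payoff=109.6786, prob=0.013066
DDUUDU: M=132.8243, payoff=31.2643, prob=0.002549
UDUUDU: M=211.2386, payoff=109.6786, prob=0.013066
DUUUDU: M=211.2386, payoff=109.6786, prob=0.013066
UUUUDU: M=335.9457, payoff=0.0000, prob=0.066963
DDDDUU: M=83.8300, payoff=0.0000, prob=0.000497
UDDDUU: M=133.3200, payoff=31.2643, prob=0.002549
DUDDUU: M=132.8243, payoff=31.2643, prob=0.002549
UUDDUU: M=211.2386, payoff=109.6786, prob=0.013066
DDUDUU: M=132.8243, payoff=31.2643, prob=0.002549
UDUDUU: M=211.2386, payoff=109.6786, prob=0.013066
DUUDUU: M=211.2386, payoff=109.6786, prob=0.013066
UUUDUU: M=335.9457, payoff=0.0000, prob=0.066963
DDDUUU: M=132.8243, payoff=31.2643, prob=0.002549
UDDUUU: M=211.2386, payoff=109.6786, prob=0.013066
DUDUUU: M=211.2386, payoff=109.6786, prob=0.013066
UUDUUU: M=335.9457, payoff=0.0000, prob=0.066963
DDUUUU: M=211.2386, payoff=109.6786, prob=0.013066
UDUUUU: M=335.9457, payoff=0.0000, prob=0.066963
DUUUUU: M=335.9457, payoff=0.0000, prob=0.066963
UUUUUU: M=534.2751, payoff=0.0000, prob=0.343184
Price = Σ prob·payoff / R^6 = 23.089853 / 3.635215 = 6.3517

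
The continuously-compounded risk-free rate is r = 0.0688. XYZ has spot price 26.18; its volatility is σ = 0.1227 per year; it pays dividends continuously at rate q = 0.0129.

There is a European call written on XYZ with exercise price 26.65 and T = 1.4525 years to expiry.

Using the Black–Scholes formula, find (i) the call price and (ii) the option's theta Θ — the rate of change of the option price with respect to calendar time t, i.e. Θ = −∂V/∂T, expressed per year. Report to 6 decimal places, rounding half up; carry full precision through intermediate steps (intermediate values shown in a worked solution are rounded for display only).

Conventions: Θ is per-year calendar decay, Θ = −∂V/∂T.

price = 2.389735
Θ = -1.289948

σ√T = 0.1227·√1.4525 = 0.147878
d₁ = (ln(S/K) + (r−q+σ²/2)T) / (σ√T) = (ln(26.18/26.65) + (0.0688−0.0129+0.1227²/2)·1.4525) / 0.147878 = (-0.017793 + 0.092129) / 0.147878 = 0.502681
d₂ = d₁ − σ√T = 0.502681 − 0.147878 = 0.354803
e^{−rT} = 0.904899
e^{−qT} = 0.981437
N(d₁) = 0.692406,  N(d₂) = 0.638631
Call price V = S·e^{−qT}·N(d₁) − K·e^{−rT}·N(d₂) = 17.790688 − 15.400953 = 2.389735
φ(d₁) = (1/√(2π))·e^{−d₁²/2} = 0.351592
Θ = −S·e^{−qT}·φ(d₁)·σ/(2√T) + q·S·e^{−qT}·N(d₁) − r·K·e^{−rT}·N(d₂) = −0.459863 + 0.229500 − 1.059586 = -1.289948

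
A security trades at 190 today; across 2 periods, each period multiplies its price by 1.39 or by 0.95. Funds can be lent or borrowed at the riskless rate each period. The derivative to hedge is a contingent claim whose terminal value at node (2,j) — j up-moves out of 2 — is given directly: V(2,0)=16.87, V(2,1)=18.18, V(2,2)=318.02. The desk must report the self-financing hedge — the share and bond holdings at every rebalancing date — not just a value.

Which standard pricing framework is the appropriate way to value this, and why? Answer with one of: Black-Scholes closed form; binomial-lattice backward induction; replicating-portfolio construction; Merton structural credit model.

Key observation: the mandate to exhibit the hedge at every date and state singles out the replicating-portfolio construction on the 2-period tree with factors 1.39 and 0.95 from 190.

framework: replicating-portfolio construction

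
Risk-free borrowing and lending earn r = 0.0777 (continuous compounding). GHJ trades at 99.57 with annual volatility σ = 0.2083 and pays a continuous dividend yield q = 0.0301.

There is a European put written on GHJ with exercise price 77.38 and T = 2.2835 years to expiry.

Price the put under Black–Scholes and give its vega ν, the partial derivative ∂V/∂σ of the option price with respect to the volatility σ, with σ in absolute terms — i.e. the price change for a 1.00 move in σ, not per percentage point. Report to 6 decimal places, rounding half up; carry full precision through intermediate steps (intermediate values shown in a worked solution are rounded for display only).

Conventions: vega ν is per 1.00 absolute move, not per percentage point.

σ√T = 0.2083·√2.2835 = 0.314767
d₁ = (ln(S/K) + (r−q+σ²/2)T) / (σ√T) = (ln(99.57/77.38) + (0.0777−0.0301+0.2083²/2)·2.2835) / 0.314767 = (0.252133 + 0.158234) / 0.314767 = 1.303713
d₂ = d₁ − σ√T = 1.303713 − 0.314767 = 0.988946
e^{−rT} = 0.837421
e^{−qT} = 0.933576
N(−d₁) = 0.096166,  N(−d₂) = 0.161345
Put price V = K·e^{−rT}·N(−d₂) − S·e^{−qT}·N(−d₁) = 10.455092 − 8.939191 = 1.515901
φ(d₁) = (1/√(2π))·e^{−d₁²/2} = 0.170542
ν = S·e^{−qT}·φ(d₁)·√T = 23.955782

price = 1.515901
ν = 23.955782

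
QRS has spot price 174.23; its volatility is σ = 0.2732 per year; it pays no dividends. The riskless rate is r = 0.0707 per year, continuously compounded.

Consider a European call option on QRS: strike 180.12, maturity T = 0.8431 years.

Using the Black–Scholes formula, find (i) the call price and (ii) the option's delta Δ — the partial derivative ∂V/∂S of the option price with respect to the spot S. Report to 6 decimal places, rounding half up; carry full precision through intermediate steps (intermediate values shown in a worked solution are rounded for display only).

price = 19.524970
Δ = 0.591152

σ√T = 0.2732·√0.8431 = 0.250854
d₁ = (ln(S/K) + (r+σ²/2)T) / (σ√T) = (ln(174.23/180.12) + (0.0707+0.2732²/2)·0.8431) / 0.250854 = (-0.033247 + 0.091071) / 0.250854 = 0.230509
d₂ = d₁ − σ√T = 0.230509 − 0.250854 = -0.020345
e^{−rT} = 0.942135
N(d₁) = 0.591152,  N(d₂) = 0.491884
Call price V = S·N(d₁) − K·e^{−rT}·N(d₂) = 102.996360 − 83.471390 = 19.524970
Δ = N(d₁) = 0.591152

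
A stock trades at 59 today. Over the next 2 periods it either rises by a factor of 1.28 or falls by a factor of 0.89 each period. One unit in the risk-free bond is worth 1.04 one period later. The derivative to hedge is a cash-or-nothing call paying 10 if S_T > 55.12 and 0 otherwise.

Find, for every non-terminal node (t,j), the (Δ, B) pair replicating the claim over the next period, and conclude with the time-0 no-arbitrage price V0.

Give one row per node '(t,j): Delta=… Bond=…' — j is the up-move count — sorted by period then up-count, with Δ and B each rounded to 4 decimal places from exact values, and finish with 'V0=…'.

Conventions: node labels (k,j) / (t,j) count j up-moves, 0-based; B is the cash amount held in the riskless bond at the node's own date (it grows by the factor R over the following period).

Arbitrage-free pricing uses the up-move probability p* = (R−d)/(u−d) = 0.3846, discounting each step at R = 1.04.
Expiry values: V(2,0)=0.0000, V(2,1)=10.0000, V(2,2)=10.0000
  t=1,j=0: stock 52.5100 → up 67.2128 (V=10.0000), down 46.7339 (V=0.0000). Price 3.6982; hedge Δ=0.4883, bond B=-21.9428.
  t=1,j=1: stock 75.5200 → up 96.6656 (V=10.0000), down 67.2128 (V=10.0000). Price 9.6154; hedge Δ=0.0000, bond B=9.6154.
  t=0,j=0: stock 59.0000 → up 75.5200 (V=9.6154), down 52.5100 (V=3.6982). Price 5.7443; hedge Δ=0.2572, bond B=-9.4279.
As a check, the time-0 holding Δ(0,0)·S0 + B(0,0) comes to 5.7443 — exactly V0.

(0,0): Delta=0.2572 Bond=-9.4279
(1,0): Delta=0.4883 Bond=-21.9428
(1,1): Delta=0.0000 Bond=9.6154
V0=5.7443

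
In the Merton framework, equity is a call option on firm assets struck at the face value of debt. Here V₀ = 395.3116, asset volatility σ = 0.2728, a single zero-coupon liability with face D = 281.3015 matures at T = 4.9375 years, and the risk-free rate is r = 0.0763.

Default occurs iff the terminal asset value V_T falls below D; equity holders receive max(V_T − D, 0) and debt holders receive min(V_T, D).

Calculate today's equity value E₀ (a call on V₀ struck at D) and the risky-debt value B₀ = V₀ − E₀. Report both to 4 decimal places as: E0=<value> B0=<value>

E0=211.7458 B0=183.5658

Equity is a call on the firm's assets struck at D = 281.3015:
d₁ = [ln(V₀/D) + (r + σ²/2)T] / (σ√T)
   = [ln(395.3116/281.3015) + (0.0763 + 0.5·0.2728²)·4.9375] / (0.2728·√4.9375)
   = [0.340247 + 0.560455] / 0.606175 = 1.485879
d₂ = d₁ − σ√T = 1.485879 − 0.606175 = 0.879704
N(d₁) = 0.931344,  N(d₂) = 0.810490,  e^(−rT) = 0.686100
E₀ = V₀·N(d₁) − D·e^(−rT)·N(d₂)
   = 395.3116·0.931344 − 281.3015·0.686100·0.810490 = 211.745773
B₀ = V₀ − E₀ = 395.3116 − 211.745773 = 183.565827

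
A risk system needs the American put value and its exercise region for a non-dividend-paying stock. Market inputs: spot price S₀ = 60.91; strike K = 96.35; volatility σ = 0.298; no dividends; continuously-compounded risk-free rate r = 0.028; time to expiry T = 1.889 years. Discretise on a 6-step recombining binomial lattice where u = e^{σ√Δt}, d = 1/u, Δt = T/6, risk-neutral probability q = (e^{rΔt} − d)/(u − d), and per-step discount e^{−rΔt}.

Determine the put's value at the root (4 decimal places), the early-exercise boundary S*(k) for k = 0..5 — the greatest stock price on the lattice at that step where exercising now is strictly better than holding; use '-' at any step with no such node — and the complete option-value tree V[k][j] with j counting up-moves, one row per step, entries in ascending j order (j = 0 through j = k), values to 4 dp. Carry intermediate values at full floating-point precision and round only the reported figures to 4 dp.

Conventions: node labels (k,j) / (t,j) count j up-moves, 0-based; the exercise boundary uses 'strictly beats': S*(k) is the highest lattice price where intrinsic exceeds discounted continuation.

price = 35.6041
boundary = - 51.5313 60.9100 51.5313 60.9100 71.9956
tree:
35.6041
44.8187 26.4562
52.7533 35.4400 17.3865
59.4661 44.8187 25.4067 9.1760
65.1454 52.7533 35.4400 15.2019 2.9359
69.9502 59.4661 44.8187 24.3544 5.7474 0.0000
74.0151 65.1454 52.7533 35.4400 11.2512 0.0000 0.0000

Δt=0.31483, u=1.18200, d=0.84602, q=0.48465, disc=e^(-rΔt)=0.99122
k=6 terminal: V=max(K-S,0) → 74.0151 65.1454 52.7533 35.4400 11.2512 0.0000 0.0000
k=5: j=0 S=26.3998 intr=69.9502 cont=69.1045 V=69.9502[EX]; j=1 S=36.8839 intr=59.4661 cont=58.6205 V=59.4661[EX]; j=2 S=51.5313 intr=44.8187 cont=43.9731 V=44.8187[EX]; j=3 S=71.9956 intr=24.3544 cont=23.5088 V=24.3544[EX]; j=4 S=100.5868 intr=0.0000 cont=5.7474 V=5.7474[hold]; j=5 S=140.5322 intr=0.0000 cont=0.0000 V=0.0000[hold]  S*(5)=71.9956
k=4: j=0 S=31.2046 intr=65.1454 cont=64.2998 V=65.1454[EX]; j=1 S=43.5967 intr=52.7533 cont=51.9077 V=52.7533[EX]; j=2 S=60.9100 intr=35.4400 cont=34.5944 V=35.4400[EX]; j=3 S=85.0988 intr=11.2512 cont=15.2019 V=15.2019[hold]; j=4 S=118.8936 intr=0.0000 cont=2.9359 V=2.9359[hold]  S*(4)=60.9100
k=3: j=0 S=36.8839 intr=59.4661 cont=58.6205 V=59.4661[EX]; j=1 S=51.5313 intr=44.8187 cont=43.9731 V=44.8187[EX]; j=2 S=71.9956 intr=24.3544 cont=25.4067 V=25.4067[hold]; j=3 S=100.5868 intr=0.0000 cont=9.1760 V=9.1760[hold]  S*(3)=51.5313
k=2: j=0 S=43.5967 intr=52.7533 cont=51.9077 V=52.7533[EX]; j=1 S=60.9100 intr=35.4400 cont=35.0999 V=35.4400[EX]; j=2 S=85.0988 intr=11.2512 cont=17.3865 V=17.3865[hold]  S*(2)=60.9100
k=1: j=0 S=51.5313 intr=44.8187 cont=43.9731 V=44.8187[EX]; j=1 S=71.9956 intr=24.3544 cont=26.4562 V=26.4562[hold]  S*(1)=51.5313
k=0: j=0 S=60.9100 intr=35.4400 cont=35.6041 V=35.6041[hold]  S*(0)=-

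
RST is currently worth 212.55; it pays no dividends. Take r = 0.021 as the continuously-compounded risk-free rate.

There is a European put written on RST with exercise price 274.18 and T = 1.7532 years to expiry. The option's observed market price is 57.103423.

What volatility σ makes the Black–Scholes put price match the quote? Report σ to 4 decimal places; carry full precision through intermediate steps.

At σ = 0.1785 the Black–Scholes value reproduces the quote:
σ√T = 0.1785·√1.7532 = 0.236349
d₁ = (ln(S/K) + (r+σ²/2)T) / (σ√T) = (ln(212.55/274.18) + (0.021+0.1785²/2)·1.7532) / 0.236349 = (-0.254608 + 0.064748) / 0.236349 = -0.803303
d₂ = d₁ − σ√T = -0.803303 − 0.236349 = -1.039652
e^{−rT} = 0.963852
N(−d₁) = 0.789100,  N(−d₂) = 0.850749
V = K·e^{−rT}·N(−d₂) − S·N(−d₁) = 224.826663 − 167.723240 = 57.103423 (matching the quote); vega is positive throughout, so no other σ reproduces this price

sigma = 0.1785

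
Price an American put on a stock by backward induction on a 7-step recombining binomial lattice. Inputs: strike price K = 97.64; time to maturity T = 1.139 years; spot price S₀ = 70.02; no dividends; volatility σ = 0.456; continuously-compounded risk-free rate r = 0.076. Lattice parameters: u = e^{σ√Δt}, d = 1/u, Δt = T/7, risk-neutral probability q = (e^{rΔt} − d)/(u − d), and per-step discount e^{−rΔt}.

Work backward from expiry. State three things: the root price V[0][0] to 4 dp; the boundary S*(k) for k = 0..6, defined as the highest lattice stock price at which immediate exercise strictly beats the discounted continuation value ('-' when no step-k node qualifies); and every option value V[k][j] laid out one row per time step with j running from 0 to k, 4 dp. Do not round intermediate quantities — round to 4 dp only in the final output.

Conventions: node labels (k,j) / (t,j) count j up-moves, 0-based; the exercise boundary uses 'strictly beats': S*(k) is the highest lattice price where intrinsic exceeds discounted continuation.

price = 29.9965
boundary = - 58.2556 48.4678 58.2556 48.4678 58.2556 70.0200
tree:
29.9965
39.3844 20.9033
49.1722 29.2219 12.7009
57.3155 39.3844 19.2956 6.0998
64.0906 49.1722 28.2409 10.3943 1.7456
69.7274 57.3155 39.3844 17.2594 3.4503 0.0000
74.4171 64.0906 49.1722 27.6200 6.8198 0.0000 0.0000
78.3189 69.7274 57.3155 39.3844 13.4798 0.0000 0.0000 0.0000

Δt=0.16271  u=1.20194  d=0.83199  q=0.48778  discount=0.98771
step 7 (expiry): payoffs max(K−S,0) = 78.3189 69.7274 57.3155 39.3844 13.4798 0.0000 0.0000 0.0000
step 6: (k=6,j=0): S=23.2229, K−S=74.4171, hold=73.2171 ⇒ V=74.4171 exercise | (k=6,j=1): S=33.5494, K−S=64.0906, hold=62.8906 ⇒ V=64.0906 exercise | (k=6,j=2): S=48.4678, K−S=49.1722, hold=47.9722 ⇒ V=49.1722 exercise | (k=6,j=3): S=70.0200, K−S=27.6200, hold=26.4200 ⇒ V=27.6200 exercise | (k=6,j=4): S=101.1558, K−S=0.0000, hold=6.8198 ⇒ V=6.8198 continue | (k=6,j=5): S=146.1368, K−S=0.0000, hold=0.0000 ⇒ V=0.0000 continue | (k=6,j=6): S=211.1196, K−S=0.0000, hold=0.0000 ⇒ V=0.0000 continue  boundary S*=70.0200
step 5: (k=5,j=0): S=27.9126, K−S=69.7274, hold=68.5274 ⇒ V=69.7274 exercise | (k=5,j=1): S=40.3245, K−S=57.3155, hold=56.1155 ⇒ V=57.3155 exercise | (k=5,j=2): S=58.2556, K−S=39.3844, hold=38.1844 ⇒ V=39.3844 exercise | (k=5,j=3): S=84.1602, K−S=13.4798, hold=17.2594 ⇒ V=17.2594 continue | (k=5,j=4): S=121.5837, K−S=0.0000, hold=3.4503 ⇒ V=3.4503 continue | (k=5,j=5): S=175.6484, K−S=0.0000, hold=0.0000 ⇒ V=0.0000 continue  boundary S*=58.2556
step 4: (k=4,j=0): S=33.5494, K−S=64.0906, hold=62.8906 ⇒ V=64.0906 exercise | (k=4,j=1): S=48.4678, K−S=49.1722, hold=47.9722 ⇒ V=49.1722 exercise | (k=4,j=2): S=70.0200, K−S=27.6200, hold=28.2409 ⇒ V=28.2409 continue | (k=4,j=3): S=101.1558, K−S=0.0000, hold=10.3943 ⇒ V=10.3943 continue | (k=4,j=4): S=146.1368, K−S=0.0000, hold=1.7456 ⇒ V=1.7456 continue  boundary S*=48.4678
step 3: (k=3,j=0): S=40.3245, K−S=57.3155, hold=56.1155 ⇒ V=57.3155 exercise | (k=3,j=1): S=58.2556, K−S=39.3844, hold=38.4835 ⇒ V=39.3844 exercise | (k=3,j=2): S=84.1602, K−S=13.4798, hold=19.2956 ⇒ V=19.2956 continue | (k=3,j=3): S=121.5837, K−S=0.0000, hold=6.0998 ⇒ V=6.0998 continue  boundary S*=58.2556
step 2: (k=2,j=0): S=48.4678, K−S=49.1722, hold=47.9722 ⇒ V=49.1722 exercise | (k=2,j=1): S=70.0200, K−S=27.6200, hold=29.2219 ⇒ V=29.2219 continue | (k=2,j=2): S=101.1558, K−S=0.0000, hold=12.7009 ⇒ V=12.7009 continue  boundary S*=48.4678
step 1: (k=1,j=0): S=58.2556, K−S=39.3844, hold=38.9562 ⇒ V=39.3844 exercise | (k=1,j=1): S=84.1602, K−S=13.4798, hold=20.9033 ⇒ V=20.9033 continue  boundary S*=58.2556
step 0: (k=0,j=0): S=70.0200, K−S=27.6200, hold=29.9965 ⇒ V=29.9965 continue  boundary S*=-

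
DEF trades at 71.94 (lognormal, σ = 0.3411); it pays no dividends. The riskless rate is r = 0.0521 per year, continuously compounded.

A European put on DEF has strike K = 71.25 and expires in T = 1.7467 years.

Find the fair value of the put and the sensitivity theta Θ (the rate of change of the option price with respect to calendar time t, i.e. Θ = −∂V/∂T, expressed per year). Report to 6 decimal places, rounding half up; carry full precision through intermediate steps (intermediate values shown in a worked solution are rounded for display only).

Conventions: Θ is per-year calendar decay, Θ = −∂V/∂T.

price = 9.069122
Θ = -1.651463

σ√T = 0.3411·√1.7467 = 0.450807
d₁ = (ln(S/K) + (r+σ²/2)T) / (σ√T) = (ln(71.94/71.25) + (0.0521+0.3411²/2)·1.7467) / 0.450807 = (0.009638 + 0.192617) / 0.450807 = 0.448649
d₂ = d₁ − σ√T = 0.448649 − 0.450807 = -0.002158
e^{−rT} = 0.913015
N(−d₁) = 0.326842,  N(−d₂) = 0.500861
Put price V = K·e^{−rT}·N(−d₂) − S·N(−d₁) = 32.582164 − 23.513042 = 9.069122
φ(d₁) = (1/√(2π))·e^{−d₁²/2} = 0.360746
Θ = −S·φ(d₁)·σ/(2√T) + r·K·e^{−rT}·N(−d₂) = −3.348994 + 1.697531 = -1.651463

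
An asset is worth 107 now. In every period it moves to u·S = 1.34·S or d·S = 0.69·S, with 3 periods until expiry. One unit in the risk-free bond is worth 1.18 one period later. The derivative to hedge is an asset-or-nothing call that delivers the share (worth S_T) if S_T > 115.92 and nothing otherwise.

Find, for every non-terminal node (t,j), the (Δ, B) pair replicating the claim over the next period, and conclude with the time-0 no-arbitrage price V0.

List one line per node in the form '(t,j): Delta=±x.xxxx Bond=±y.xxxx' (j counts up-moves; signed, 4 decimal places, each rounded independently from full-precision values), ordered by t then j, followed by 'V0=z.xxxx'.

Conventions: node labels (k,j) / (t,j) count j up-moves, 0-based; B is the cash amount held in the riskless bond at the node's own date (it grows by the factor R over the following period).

(0,0): Delta=1.2409 Bond=-31.7871
(1,0): Delta=1.7648 Bond=-76.1898
(1,1): Delta=1.1528 Bond=-24.8783
(2,0): Delta=0.0000 Bond=0.0000
(2,1): Delta=2.0615 Bond=-119.2604
(2,2): Delta=1.0000 Bond=0.0000
V0=100.9877

Since d<R<u, set p* = (R−d)/(u−d) = 0.7538; price each node as the discounted p*-expectation of its children.
Expiry values: V(3,0)=0.0000, V(3,1)=0.0000, V(3,2)=132.5691, V(3,3)=257.4531
  t=2,j=0: stock 50.9427 → up 68.2632 (V=0.0000), down 35.1505 (V=0.0000). Price 0.0000; hedge Δ=0.0000, bond B=0.0000.
  t=2,j=1: stock 98.9322 → up 132.5691 (V=132.5691), down 68.2632 (V=0.0000). Price 84.6922; hedge Δ=2.0615, bond B=-119.2604.
  t=2,j=2: stock 192.1292 → up 257.4531 (V=257.4531), down 132.5691 (V=132.5691). Price 192.1292; hedge Δ=1.0000, bond B=0.0000.
  t=1,j=0: stock 73.8300 → up 98.9322 (V=84.6922), down 50.9427 (V=0.0000). Price 54.1058; hedge Δ=1.7648, bond B=-76.1898.
  t=1,j=1: stock 143.3800 → up 192.1292 (V=192.1292), down 98.9322 (V=84.6922). Price 140.4095; hedge Δ=1.1528, bond B=-24.8783.
  t=0,j=0: stock 107.0000 → up 143.3800 (V=140.4095), down 73.8300 (V=54.1058). Price 100.9877; hedge Δ=1.2409, bond B=-31.7871.
Verification: the root portfolio costs Δ(0,0)·S0 + B(0,0) = 100.9877, matching V0.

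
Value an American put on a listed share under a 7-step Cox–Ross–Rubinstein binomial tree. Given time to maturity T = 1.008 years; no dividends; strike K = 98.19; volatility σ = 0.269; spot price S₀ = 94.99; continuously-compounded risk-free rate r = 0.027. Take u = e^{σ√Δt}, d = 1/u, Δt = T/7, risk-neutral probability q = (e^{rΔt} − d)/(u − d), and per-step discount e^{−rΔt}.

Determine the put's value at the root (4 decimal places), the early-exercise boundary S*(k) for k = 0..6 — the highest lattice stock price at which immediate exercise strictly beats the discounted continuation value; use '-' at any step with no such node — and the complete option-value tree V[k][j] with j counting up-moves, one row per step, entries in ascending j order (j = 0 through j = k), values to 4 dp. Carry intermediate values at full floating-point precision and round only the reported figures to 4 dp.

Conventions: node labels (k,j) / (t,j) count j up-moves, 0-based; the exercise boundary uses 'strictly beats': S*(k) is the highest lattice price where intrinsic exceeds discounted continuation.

price = 11.0660
boundary = - - - 69.9329 63.1466 69.9329 77.4486
tree:
11.0660
15.6824 6.4164
21.4693 9.8680 2.9252
28.2571 14.6737 5.0146 0.8043
35.0434 20.9138 8.3863 1.5944 0.0000
41.1713 28.2571 13.5436 3.1604 0.0000 0.0000
46.7044 35.0434 20.7414 6.2647 0.0000 0.0000 0.0000
51.7006 41.1713 28.2571 12.4179 0.0000 0.0000 0.0000 0.0000

Δt=0.14400, u=1.10747, d=0.90296, q=0.49355, disc=e^(-rΔt)=0.99612
k=7 terminal: V=max(K-S,0) → 51.7006 41.1713 28.2571 12.4179 0.0000 0.0000 0.0000 0.0000
k=6: j=0 S=51.4856 intr=46.7044 cont=46.3234 V=46.7044[EX]; j=1 S=63.1466 intr=35.0434 cont=34.6624 V=35.0434[EX]; j=2 S=77.4486 intr=20.7414 cont=20.3603 V=20.7414[EX]; j=3 S=94.9900 intr=3.2000 cont=6.2647 V=6.2647[hold]; j=4 S=116.5043 intr=0.0000 cont=0.0000 V=0.0000[hold]; j=5 S=142.8914 intr=0.0000 cont=0.0000 V=0.0000[hold]; j=6 S=175.2549 intr=0.0000 cont=0.0000 V=0.0000[hold]  S*(6)=77.4486
k=5: j=0 S=57.0187 intr=41.1713 cont=40.7902 V=41.1713[EX]; j=1 S=69.9329 intr=28.2571 cont=27.8760 V=28.2571[EX]; j=2 S=85.7721 intr=12.4179 cont=13.5436 V=13.5436[hold]; j=3 S=105.1986 intr=0.0000 cont=3.1604 V=3.1604[hold]; j=4 S=129.0251 intr=0.0000 cont=0.0000 V=0.0000[hold]; j=5 S=158.2480 intr=0.0000 cont=0.0000 V=0.0000[hold]  S*(5)=69.9329
k=4: j=0 S=63.1466 intr=35.0434 cont=34.6624 V=35.0434[EX]; j=1 S=77.4486 intr=20.7414 cont=20.9138 V=20.9138[hold]; j=2 S=94.9900 intr=3.2000 cont=8.3863 V=8.3863[hold]; j=3 S=116.5043 intr=0.0000 cont=1.5944 V=1.5944[hold]; j=4 S=142.8914 intr=0.0000 cont=0.0000 V=0.0000[hold]  S*(4)=63.1466
k=3: j=0 S=69.9329 intr=28.2571 cont=27.9608 V=28.2571[EX]; j=1 S=85.7721 intr=12.4179 cont=14.6737 V=14.6737[hold]; j=2 S=105.1986 intr=0.0000 cont=5.0146 V=5.0146[hold]; j=3 S=129.0251 intr=0.0000 cont=0.8043 V=0.8043[hold]  S*(3)=69.9329
k=2: j=0 S=77.4486 intr=20.7414 cont=21.4693 V=21.4693[hold]; j=1 S=94.9900 intr=3.2000 cont=9.8680 V=9.8680[hold]; j=2 S=116.5043 intr=0.0000 cont=2.9252 V=2.9252[hold]  S*(2)=-
k=1: j=0 S=85.7721 intr=12.4179 cont=15.6824 V=15.6824[hold]; j=1 S=105.1986 intr=0.0000 cont=6.4164 V=6.4164[hold]  S*(1)=-
k=0: j=0 S=94.9900 intr=3.2000 cont=11.0660 V=11.0660[hold]  S*(0)=-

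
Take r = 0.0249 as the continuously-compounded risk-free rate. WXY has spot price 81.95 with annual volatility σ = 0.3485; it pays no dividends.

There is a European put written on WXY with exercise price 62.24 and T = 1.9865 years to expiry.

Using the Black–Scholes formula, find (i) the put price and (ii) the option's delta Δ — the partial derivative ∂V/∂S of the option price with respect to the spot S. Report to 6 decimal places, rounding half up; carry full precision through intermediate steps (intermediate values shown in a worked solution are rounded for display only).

σ√T = 0.3485·√1.9865 = 0.491187
d₁ = (ln(S/K) + (r+σ²/2)T) / (σ√T) = (ln(81.95/62.24) + (0.0249+0.3485²/2)·1.9865) / 0.491187 = (0.275111 + 0.170096) / 0.491187 = 0.906391
d₂ = d₁ − σ√T = 0.906391 − 0.491187 = 0.415204
e^{−rT} = 0.951740
N(−d₁) = 0.182364,  N(−d₂) = 0.338996
Put price V = K·e^{−rT}·N(−d₂) − S·N(−d₁) = 20.080879 − 14.944766 = 5.136113
Δ = −N(−d₁) = -0.182364

price = 5.136113
Δ = -0.182364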